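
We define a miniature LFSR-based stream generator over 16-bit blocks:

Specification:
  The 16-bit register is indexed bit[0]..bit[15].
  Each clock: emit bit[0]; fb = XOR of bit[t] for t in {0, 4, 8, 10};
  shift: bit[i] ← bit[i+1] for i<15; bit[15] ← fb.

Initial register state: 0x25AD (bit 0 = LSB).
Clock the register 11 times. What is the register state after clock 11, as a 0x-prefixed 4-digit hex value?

0x4364

reg_0 = 0x25AD
clock 1: out=1, reg = 0x92D6
clock 2: out=0, reg = 0xC96B
clock 3: out=1, reg = 0x64B5
clock 4: out=1, reg = 0xB25A
clock 5: out=0, reg = 0xD92D
clock 6: out=1, reg = 0x6C96
clock 7: out=0, reg = 0x364B
clock 8: out=1, reg = 0x1B25
clock 9: out=1, reg = 0x0D92
clock 10: out=0, reg = 0x86C9
clock 11: out=1, reg = 0x4364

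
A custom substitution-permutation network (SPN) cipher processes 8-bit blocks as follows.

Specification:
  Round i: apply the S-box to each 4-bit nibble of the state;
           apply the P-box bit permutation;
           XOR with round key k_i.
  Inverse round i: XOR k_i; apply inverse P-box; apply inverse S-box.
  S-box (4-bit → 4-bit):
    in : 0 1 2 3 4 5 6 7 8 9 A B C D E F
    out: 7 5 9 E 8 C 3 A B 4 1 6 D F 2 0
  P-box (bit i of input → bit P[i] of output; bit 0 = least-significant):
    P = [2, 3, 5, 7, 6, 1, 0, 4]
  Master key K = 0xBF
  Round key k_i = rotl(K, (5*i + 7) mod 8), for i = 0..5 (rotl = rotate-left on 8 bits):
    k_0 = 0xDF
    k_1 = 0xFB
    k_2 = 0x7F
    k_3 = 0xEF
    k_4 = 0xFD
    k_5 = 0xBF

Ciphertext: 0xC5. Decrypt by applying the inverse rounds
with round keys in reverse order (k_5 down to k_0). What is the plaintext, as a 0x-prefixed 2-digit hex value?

s_0 = ciphertext = 0xC5
s_1 = InvRound(s_0, k_5) = 0x8B
s_2 = InvRound(s_1, k_4) = 0x81
s_3 = InvRound(s_2, k_3) = 0x60
s_4 = InvRound(s_3, k_2) = 0x36
s_5 = InvRound(s_4, k_1) = 0x18
s_6 = InvRound(s_5, k_0) = 0x02

0x02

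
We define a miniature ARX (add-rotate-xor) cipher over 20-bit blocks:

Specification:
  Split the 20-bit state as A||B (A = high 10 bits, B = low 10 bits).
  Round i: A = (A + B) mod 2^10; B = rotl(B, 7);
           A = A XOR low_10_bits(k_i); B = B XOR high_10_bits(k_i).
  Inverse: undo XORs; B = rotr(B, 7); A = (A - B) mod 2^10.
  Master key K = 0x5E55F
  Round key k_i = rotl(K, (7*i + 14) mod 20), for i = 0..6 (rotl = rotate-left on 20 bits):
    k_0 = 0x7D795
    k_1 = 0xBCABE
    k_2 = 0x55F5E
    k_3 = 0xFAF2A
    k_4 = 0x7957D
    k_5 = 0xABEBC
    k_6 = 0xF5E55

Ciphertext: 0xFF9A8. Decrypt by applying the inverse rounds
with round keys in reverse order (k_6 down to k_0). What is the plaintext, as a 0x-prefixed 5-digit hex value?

s_0 = ciphertext = 0xFF9A8
s_1 = InvRound(s_0, k_6) = 0x6BFFC
s_2 = InvRound(s_1, k_5) = 0x1E69A
s_3 = InvRound(s_2, k_4) = 0x41BFE
s_4 = InvRound(s_3, k_3) = 0x610A8
s_5 = InvRound(s_4, k_2) = 0xB7FFB
s_6 = InvRound(s_5, k_1) = 0x05C4A
s_7 = InvRound(s_6, k_0) = 0x61DFB

0x61DFB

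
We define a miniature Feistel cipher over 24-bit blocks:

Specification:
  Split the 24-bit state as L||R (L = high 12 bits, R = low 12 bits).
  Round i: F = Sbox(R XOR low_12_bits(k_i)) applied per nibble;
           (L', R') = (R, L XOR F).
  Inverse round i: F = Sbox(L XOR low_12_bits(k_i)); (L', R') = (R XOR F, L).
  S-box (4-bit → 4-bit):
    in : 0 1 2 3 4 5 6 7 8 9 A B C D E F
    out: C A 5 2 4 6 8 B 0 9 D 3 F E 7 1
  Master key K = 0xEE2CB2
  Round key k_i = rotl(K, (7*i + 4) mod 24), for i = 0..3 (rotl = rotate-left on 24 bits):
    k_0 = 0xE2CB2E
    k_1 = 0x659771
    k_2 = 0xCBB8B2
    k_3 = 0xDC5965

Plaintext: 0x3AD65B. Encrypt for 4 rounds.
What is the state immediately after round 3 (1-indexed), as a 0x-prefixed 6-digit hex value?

0xBD6F9F

s_0 = plaintext = 0x3AD65B
s_1 = Round(s_0, k_0) = 0x65BD1B
s_2 = Round(s_1, k_1) = 0xD1BBD6
s_3 = Round(s_2, k_2) = 0xBD6F9F
s_4 = Round(s_3, k_3) = 0xF9F3CB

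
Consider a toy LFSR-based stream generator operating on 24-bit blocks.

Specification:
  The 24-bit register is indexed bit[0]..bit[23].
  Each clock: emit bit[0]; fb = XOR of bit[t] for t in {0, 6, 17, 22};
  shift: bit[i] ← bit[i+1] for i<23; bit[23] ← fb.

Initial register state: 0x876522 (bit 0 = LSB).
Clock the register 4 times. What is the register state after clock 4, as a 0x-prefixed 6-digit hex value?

0xB87652

reg_0 = 0x876522
clock 1: out=0, reg = 0xC3B291
clock 2: out=1, reg = 0xE1D948
clock 3: out=0, reg = 0x70ECA4
clock 4: out=0, reg = 0xB87652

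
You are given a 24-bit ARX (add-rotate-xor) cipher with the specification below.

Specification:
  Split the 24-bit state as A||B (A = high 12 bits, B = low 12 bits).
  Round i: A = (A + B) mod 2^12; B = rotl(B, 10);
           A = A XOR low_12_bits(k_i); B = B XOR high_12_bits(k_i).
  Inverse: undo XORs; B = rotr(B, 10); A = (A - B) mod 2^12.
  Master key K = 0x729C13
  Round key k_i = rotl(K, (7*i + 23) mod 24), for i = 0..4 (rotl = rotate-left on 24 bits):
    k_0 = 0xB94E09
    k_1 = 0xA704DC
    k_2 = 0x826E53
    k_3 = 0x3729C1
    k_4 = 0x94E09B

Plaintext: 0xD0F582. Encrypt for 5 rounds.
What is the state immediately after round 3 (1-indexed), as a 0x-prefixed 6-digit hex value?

0x84EE95

s_0 = plaintext = 0xD0F582
s_1 = Round(s_0, k_0) = 0xC982F4
s_2 = Round(s_1, k_1) = 0xB50ACD
s_3 = Round(s_2, k_2) = 0x84EE95
s_4 = Round(s_3, k_3) = 0xF224D7
s_5 = Round(s_4, k_4) = 0x36247B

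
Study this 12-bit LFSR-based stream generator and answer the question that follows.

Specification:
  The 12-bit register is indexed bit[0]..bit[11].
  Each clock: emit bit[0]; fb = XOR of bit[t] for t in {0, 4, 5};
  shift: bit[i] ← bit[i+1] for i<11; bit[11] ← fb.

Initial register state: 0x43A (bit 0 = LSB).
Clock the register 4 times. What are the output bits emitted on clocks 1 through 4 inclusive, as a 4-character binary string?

0101

reg_0 = 0x43A
clock 1: out=0, reg = 0x21D
clock 2: out=1, reg = 0x10E
clock 3: out=0, reg = 0x087
clock 4: out=1, reg = 0x843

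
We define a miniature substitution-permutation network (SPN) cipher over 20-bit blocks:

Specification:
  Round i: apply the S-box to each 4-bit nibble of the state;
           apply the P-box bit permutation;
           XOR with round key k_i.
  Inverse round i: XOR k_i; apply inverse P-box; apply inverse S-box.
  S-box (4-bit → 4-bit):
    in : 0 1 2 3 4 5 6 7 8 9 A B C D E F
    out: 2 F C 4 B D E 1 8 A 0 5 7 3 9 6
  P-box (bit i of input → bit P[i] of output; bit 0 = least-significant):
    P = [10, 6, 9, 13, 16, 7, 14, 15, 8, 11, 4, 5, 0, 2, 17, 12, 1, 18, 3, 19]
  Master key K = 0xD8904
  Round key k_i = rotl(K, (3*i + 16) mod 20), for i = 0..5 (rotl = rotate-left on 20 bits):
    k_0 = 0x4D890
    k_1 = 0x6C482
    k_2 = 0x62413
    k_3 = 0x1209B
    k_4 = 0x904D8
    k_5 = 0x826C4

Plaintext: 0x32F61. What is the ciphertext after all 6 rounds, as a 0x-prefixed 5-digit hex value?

0x80141

s_0 = plaintext = 0x32F61
s_1 = Round(s_0, k_0) = 0x62648
s_2 = Round(s_1, k_1) = 0x97C3A
s_3 = Round(s_2, k_2) = 0xA6D02
s_4 = Round(s_3, k_3) = 0x31B1F
s_5 = Round(s_4, k_4) = 0xAD705
s_6 = Round(s_5, k_5) = 0x80141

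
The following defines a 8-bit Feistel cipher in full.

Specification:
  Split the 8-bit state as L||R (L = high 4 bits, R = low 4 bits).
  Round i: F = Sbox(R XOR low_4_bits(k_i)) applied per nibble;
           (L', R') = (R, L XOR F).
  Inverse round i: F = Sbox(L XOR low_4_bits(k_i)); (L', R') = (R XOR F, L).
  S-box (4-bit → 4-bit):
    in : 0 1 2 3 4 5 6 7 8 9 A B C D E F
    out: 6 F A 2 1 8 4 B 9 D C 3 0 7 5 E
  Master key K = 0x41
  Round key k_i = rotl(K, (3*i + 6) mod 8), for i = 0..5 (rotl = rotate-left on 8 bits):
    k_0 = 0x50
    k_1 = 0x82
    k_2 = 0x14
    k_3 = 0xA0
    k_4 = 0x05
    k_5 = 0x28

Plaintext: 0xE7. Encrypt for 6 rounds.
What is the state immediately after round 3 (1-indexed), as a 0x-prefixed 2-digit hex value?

0xCC

s_0 = plaintext = 0xE7
s_1 = Round(s_0, k_0) = 0x75
s_2 = Round(s_1, k_1) = 0x5C
s_3 = Round(s_2, k_2) = 0xCC
s_4 = Round(s_3, k_3) = 0xCC
s_5 = Round(s_4, k_4) = 0xC1
s_6 = Round(s_5, k_5) = 0x11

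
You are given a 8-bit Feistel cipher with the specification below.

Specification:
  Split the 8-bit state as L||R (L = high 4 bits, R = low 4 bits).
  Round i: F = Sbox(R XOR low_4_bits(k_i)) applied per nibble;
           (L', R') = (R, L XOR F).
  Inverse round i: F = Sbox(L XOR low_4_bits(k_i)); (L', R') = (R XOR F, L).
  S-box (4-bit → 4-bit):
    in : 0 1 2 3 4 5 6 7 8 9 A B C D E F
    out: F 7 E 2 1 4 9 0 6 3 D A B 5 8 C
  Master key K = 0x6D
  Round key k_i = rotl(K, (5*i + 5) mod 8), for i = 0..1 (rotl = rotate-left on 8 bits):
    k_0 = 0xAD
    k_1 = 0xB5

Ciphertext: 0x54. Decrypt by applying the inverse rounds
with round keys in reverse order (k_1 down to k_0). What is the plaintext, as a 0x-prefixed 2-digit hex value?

0xCB

s_0 = ciphertext = 0x54
s_1 = InvRound(s_0, k_1) = 0xB5
s_2 = InvRound(s_1, k_0) = 0xCB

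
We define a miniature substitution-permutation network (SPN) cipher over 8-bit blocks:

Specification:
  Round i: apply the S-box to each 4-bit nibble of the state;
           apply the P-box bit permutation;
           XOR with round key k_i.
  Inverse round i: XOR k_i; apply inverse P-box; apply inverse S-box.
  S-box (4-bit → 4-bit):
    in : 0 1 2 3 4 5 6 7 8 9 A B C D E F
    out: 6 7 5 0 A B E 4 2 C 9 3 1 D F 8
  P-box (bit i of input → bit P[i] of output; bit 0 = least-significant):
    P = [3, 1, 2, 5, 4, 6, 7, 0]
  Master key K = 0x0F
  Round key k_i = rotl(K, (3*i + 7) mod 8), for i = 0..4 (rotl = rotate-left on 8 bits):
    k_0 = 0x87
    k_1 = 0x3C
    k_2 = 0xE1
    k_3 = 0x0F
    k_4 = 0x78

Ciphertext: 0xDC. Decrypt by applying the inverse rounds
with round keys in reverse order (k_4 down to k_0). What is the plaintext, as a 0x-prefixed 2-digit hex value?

0x3B

s_0 = ciphertext = 0xDC
s_1 = InvRound(s_0, k_4) = 0x79
s_2 = InvRound(s_1, k_3) = 0xB6
s_3 = InvRound(s_2, k_2) = 0x50
s_4 = InvRound(s_3, k_1) = 0x8D
s_5 = InvRound(s_4, k_0) = 0x3B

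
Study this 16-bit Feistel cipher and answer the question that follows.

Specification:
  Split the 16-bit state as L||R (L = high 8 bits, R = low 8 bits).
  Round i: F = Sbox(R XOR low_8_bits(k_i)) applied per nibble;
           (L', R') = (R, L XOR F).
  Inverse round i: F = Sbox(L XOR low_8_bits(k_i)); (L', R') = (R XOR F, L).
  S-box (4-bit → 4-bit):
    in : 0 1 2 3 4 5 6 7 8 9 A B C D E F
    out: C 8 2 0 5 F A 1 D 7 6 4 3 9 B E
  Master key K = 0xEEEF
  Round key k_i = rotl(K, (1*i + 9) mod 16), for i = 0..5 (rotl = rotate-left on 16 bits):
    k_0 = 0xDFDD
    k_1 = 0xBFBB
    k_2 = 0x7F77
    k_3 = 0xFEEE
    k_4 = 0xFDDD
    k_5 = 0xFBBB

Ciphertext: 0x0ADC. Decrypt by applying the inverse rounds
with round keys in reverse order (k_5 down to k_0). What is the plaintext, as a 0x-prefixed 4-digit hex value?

s_0 = ciphertext = 0x0ADC
s_1 = InvRound(s_0, k_5) = 0x940A
s_2 = InvRound(s_1, k_4) = 0x5D94
s_3 = InvRound(s_2, k_3) = 0xD45D
s_4 = InvRound(s_3, k_2) = 0x3DD4
s_5 = InvRound(s_4, k_1) = 0x0E3D
s_6 = InvRound(s_5, k_0) = 0xAD0E

0xAD0E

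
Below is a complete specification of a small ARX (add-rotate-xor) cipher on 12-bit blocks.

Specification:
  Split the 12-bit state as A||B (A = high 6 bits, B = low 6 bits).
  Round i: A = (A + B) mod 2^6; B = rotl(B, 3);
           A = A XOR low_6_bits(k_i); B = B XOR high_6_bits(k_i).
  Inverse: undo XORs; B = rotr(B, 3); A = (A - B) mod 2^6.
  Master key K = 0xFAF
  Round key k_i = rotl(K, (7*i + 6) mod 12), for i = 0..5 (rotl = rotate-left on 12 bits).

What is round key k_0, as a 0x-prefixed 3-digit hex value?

0xBFE

K = 0xFAF
k_0 = rotl(K, (7*0+6) mod 12) = rotl(K, 6) = 0xBFE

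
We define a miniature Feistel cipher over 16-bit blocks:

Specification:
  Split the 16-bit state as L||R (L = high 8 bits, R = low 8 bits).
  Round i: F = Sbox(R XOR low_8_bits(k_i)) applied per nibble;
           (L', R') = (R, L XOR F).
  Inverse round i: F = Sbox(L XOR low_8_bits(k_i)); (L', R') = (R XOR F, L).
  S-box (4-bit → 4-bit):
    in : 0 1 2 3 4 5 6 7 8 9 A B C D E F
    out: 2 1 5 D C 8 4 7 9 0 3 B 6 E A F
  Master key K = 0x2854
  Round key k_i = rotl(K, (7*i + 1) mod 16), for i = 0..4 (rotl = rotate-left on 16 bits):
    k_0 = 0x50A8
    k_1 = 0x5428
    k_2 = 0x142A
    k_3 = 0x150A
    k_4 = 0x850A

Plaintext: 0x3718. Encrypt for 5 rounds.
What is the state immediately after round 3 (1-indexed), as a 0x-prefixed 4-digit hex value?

0x26A3

s_0 = plaintext = 0x3718
s_1 = Round(s_0, k_0) = 0x1885
s_2 = Round(s_1, k_1) = 0x8526
s_3 = Round(s_2, k_2) = 0x26A3
s_4 = Round(s_3, k_3) = 0xA316
s_5 = Round(s_4, k_4) = 0x16B5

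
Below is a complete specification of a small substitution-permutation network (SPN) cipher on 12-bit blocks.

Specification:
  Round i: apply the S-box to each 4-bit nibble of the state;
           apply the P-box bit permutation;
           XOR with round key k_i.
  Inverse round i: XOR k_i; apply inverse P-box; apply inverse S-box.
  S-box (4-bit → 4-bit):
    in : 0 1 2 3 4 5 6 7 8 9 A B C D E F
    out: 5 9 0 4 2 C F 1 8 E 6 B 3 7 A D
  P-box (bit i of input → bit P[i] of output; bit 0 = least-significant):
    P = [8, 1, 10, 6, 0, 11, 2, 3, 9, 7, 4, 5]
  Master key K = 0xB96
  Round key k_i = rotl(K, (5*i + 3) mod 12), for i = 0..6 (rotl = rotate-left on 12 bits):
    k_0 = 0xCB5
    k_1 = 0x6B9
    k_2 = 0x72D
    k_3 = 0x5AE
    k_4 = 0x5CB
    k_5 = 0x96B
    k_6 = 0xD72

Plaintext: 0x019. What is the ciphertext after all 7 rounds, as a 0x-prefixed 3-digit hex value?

s_0 = plaintext = 0x019
s_1 = Round(s_0, k_0) = 0xAEE
s_2 = Round(s_1, k_1) = 0xE63
s_3 = Round(s_2, k_2) = 0xB80
s_4 = Round(s_3, k_3) = 0x206
s_5 = Round(s_4, k_4) = 0x08C
s_6 = Round(s_5, k_5) = 0xA71
s_7 = Round(s_6, k_6) = 0xCA3

0xCA3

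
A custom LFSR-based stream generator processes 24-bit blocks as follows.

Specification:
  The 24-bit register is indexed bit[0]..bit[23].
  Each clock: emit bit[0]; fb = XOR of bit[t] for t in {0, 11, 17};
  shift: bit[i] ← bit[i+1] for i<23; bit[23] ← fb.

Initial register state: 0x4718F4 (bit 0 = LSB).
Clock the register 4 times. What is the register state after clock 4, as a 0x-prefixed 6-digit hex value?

0x44718F

reg_0 = 0x4718F4
clock 1: out=0, reg = 0x238C7A
clock 2: out=0, reg = 0x11C63D
clock 3: out=1, reg = 0x88E31E
clock 4: out=0, reg = 0x44718F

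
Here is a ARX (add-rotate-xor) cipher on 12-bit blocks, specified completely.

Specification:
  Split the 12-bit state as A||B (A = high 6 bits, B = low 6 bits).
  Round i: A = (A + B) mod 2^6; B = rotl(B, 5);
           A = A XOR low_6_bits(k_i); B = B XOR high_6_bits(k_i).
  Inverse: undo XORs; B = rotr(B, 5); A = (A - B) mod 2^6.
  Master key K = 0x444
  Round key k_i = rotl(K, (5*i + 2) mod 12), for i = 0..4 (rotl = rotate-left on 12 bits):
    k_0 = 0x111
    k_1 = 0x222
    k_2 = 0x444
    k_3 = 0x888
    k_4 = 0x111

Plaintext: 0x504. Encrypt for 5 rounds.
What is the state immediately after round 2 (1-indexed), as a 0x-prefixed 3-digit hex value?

0xB4B

s_0 = plaintext = 0x504
s_1 = Round(s_0, k_0) = 0x246
s_2 = Round(s_1, k_1) = 0xB4B
s_3 = Round(s_2, k_2) = 0xF34
s_4 = Round(s_3, k_3) = 0xE38
s_5 = Round(s_4, k_4) = 0x858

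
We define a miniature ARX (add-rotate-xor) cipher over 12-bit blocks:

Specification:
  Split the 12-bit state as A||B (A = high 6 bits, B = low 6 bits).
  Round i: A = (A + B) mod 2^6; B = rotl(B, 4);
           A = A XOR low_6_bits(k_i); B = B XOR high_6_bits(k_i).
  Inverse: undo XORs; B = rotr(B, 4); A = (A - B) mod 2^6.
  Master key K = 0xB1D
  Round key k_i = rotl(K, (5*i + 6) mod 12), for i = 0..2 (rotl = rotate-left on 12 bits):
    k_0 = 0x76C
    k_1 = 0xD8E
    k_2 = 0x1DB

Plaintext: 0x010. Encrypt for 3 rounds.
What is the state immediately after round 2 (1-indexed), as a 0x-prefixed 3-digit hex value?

s_0 = plaintext = 0x010
s_1 = Round(s_0, k_0) = 0xF19
s_2 = Round(s_1, k_1) = 0x6E0
s_3 = Round(s_2, k_2) = 0x80F

0x6E0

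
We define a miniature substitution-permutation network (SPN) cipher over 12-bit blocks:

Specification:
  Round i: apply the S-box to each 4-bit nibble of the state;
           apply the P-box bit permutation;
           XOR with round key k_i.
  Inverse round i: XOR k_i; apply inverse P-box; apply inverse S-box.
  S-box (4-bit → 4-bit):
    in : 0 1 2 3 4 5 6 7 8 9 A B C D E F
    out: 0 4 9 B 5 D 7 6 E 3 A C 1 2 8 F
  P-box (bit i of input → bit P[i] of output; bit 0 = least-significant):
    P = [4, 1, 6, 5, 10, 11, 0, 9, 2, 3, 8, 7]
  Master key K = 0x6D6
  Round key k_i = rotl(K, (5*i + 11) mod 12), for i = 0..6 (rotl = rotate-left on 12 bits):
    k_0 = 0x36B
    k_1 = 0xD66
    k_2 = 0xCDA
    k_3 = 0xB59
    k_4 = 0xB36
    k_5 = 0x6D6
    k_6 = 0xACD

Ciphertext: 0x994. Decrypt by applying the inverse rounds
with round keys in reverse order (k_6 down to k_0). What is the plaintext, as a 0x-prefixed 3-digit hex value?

s_0 = ciphertext = 0x994
s_1 = InvRound(s_0, k_6) = 0x7B4
s_2 = InvRound(s_1, k_5) = 0x108
s_3 = InvRound(s_2, k_4) = 0x9A3
s_4 = InvRound(s_3, k_3) = 0xAEF
s_5 = InvRound(s_4, k_2) = 0xC52
s_6 = InvRound(s_5, k_1) = 0x402
s_7 = InvRound(s_6, k_0) = 0x75B

0x75B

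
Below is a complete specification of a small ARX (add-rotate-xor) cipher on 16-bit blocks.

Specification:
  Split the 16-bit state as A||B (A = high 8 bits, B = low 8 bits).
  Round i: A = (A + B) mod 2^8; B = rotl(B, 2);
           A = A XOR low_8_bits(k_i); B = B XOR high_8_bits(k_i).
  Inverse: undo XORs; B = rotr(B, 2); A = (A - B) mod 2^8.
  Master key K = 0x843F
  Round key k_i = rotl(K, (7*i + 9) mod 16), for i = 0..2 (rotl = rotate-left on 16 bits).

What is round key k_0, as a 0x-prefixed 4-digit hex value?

K = 0x843F
k_0 = rotl(K, (7*0+9) mod 16) = rotl(K, 9) = 0x7F08

0x7F08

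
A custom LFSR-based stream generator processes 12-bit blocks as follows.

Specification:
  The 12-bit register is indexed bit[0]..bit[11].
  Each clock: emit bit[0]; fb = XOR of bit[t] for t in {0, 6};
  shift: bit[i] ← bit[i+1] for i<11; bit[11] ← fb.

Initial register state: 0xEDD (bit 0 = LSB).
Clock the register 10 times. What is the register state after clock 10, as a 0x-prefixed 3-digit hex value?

reg_0 = 0xEDD
clock 1: out=1, reg = 0x76E
clock 2: out=0, reg = 0xBB7
clock 3: out=1, reg = 0xDDB
clock 4: out=1, reg = 0x6ED
clock 5: out=1, reg = 0x376
clock 6: out=0, reg = 0x9BB
clock 7: out=1, reg = 0xCDD
clock 8: out=1, reg = 0x66E
clock 9: out=0, reg = 0xB37
clock 10: out=1, reg = 0xD9B

0xD9B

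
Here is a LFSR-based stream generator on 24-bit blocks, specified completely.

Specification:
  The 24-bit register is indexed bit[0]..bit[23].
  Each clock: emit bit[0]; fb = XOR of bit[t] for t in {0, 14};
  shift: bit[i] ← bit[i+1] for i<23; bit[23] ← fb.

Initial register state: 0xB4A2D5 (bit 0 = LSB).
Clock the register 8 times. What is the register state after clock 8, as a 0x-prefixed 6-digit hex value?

0x07B4A2

reg_0 = 0xB4A2D5
clock 1: out=1, reg = 0xDA516A
clock 2: out=0, reg = 0xED28B5
clock 3: out=1, reg = 0xF6945A
clock 4: out=0, reg = 0x7B4A2D
clock 5: out=1, reg = 0x3DA516
clock 6: out=0, reg = 0x1ED28B
clock 7: out=1, reg = 0x0F6945
clock 8: out=1, reg = 0x07B4A2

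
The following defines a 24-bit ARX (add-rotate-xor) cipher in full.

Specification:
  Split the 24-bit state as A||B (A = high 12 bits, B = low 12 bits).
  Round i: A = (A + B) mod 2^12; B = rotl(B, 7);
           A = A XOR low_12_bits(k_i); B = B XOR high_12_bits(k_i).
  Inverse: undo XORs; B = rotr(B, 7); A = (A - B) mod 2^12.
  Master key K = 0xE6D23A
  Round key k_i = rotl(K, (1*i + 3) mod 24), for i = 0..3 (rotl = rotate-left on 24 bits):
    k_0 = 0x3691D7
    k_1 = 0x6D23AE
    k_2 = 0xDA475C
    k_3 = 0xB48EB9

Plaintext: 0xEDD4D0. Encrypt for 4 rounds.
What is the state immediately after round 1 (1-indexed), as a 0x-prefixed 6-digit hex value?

s_0 = plaintext = 0xEDD4D0
s_1 = Round(s_0, k_0) = 0x27AB4F
s_2 = Round(s_1, k_1) = 0xE67108
s_3 = Round(s_2, k_2) = 0x8339AC
s_4 = Round(s_3, k_3) = 0xF66D05

0x27AB4F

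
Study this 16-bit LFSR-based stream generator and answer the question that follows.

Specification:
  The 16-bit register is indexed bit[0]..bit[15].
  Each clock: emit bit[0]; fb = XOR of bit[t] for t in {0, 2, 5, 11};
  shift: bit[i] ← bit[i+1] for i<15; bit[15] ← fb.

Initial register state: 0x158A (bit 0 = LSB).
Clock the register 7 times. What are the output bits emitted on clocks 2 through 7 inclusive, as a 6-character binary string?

reg_0 = 0x158A
clock 1: out=0, reg = 0x0AC5
clock 2: out=1, reg = 0x8562
clock 3: out=0, reg = 0xC2B1
clock 4: out=1, reg = 0x6158
clock 5: out=0, reg = 0x30AC
clock 6: out=0, reg = 0x1856
clock 7: out=0, reg = 0x0C2B

101000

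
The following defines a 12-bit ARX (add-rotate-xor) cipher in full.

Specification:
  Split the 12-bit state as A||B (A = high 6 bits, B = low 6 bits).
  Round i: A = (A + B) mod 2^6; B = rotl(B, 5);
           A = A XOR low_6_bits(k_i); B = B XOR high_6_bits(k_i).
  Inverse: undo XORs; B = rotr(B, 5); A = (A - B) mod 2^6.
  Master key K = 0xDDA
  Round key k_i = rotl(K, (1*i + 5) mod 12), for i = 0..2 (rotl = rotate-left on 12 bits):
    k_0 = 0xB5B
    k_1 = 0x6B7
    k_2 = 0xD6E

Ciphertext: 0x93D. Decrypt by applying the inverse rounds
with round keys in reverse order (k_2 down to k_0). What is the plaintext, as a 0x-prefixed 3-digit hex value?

s_0 = ciphertext = 0x93D
s_1 = InvRound(s_0, k_2) = 0xE90
s_2 = InvRound(s_1, k_1) = 0xE54
s_3 = InvRound(s_2, k_0) = 0xBF3

0xBF3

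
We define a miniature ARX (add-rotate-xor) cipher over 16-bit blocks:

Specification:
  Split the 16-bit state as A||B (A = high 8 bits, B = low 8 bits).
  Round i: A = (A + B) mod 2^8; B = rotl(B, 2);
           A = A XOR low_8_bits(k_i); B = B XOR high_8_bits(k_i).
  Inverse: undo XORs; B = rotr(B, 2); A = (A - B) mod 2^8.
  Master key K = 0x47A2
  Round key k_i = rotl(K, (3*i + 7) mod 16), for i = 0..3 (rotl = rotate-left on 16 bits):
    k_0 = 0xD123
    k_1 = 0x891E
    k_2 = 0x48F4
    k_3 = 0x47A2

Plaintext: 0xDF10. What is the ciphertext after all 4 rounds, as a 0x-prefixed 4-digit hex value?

0xFF9A

s_0 = plaintext = 0xDF10
s_1 = Round(s_0, k_0) = 0xCC91
s_2 = Round(s_1, k_1) = 0x43CF
s_3 = Round(s_2, k_2) = 0xE677
s_4 = Round(s_3, k_3) = 0xFF9A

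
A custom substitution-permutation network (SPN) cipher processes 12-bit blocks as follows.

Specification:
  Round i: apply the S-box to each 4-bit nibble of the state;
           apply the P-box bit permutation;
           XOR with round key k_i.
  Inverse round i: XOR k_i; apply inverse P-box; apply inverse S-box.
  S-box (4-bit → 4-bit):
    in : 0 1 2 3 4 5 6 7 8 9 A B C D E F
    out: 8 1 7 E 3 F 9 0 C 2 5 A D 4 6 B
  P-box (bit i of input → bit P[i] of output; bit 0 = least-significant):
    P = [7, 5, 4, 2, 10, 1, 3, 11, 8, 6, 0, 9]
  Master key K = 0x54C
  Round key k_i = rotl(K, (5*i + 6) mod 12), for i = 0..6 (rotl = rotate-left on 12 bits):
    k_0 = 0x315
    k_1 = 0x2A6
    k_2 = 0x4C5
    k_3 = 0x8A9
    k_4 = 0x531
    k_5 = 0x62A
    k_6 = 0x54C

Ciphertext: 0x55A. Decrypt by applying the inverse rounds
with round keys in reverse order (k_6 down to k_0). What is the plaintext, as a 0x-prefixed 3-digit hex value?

s_0 = ciphertext = 0x55A
s_1 = InvRound(s_0, k_6) = 0x798
s_2 = InvRound(s_1, k_5) = 0x192
s_3 = InvRound(s_2, k_4) = 0xD44
s_4 = InvRound(s_3, k_3) = 0x2AF
s_5 = InvRound(s_4, k_2) = 0xB29
s_6 = InvRound(s_5, k_1) = 0xA36
s_7 = InvRound(s_6, k_0) = 0xAB9

0xAB9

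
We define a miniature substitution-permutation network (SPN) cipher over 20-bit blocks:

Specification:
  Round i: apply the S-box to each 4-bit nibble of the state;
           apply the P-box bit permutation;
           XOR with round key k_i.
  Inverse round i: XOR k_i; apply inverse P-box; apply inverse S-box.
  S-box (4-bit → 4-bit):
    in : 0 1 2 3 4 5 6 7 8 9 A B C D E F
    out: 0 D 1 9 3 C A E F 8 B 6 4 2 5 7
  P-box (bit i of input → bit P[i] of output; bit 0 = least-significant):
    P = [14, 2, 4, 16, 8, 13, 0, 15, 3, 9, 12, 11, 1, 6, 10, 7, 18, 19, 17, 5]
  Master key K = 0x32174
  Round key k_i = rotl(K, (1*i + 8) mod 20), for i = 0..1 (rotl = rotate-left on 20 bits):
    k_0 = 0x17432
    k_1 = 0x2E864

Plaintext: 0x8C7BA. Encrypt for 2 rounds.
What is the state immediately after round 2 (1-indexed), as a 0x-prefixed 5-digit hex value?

0x56379

s_0 = plaintext = 0x8C7BA
s_1 = Round(s_0, k_0) = 0xE0A17
s_2 = Round(s_1, k_1) = 0x56379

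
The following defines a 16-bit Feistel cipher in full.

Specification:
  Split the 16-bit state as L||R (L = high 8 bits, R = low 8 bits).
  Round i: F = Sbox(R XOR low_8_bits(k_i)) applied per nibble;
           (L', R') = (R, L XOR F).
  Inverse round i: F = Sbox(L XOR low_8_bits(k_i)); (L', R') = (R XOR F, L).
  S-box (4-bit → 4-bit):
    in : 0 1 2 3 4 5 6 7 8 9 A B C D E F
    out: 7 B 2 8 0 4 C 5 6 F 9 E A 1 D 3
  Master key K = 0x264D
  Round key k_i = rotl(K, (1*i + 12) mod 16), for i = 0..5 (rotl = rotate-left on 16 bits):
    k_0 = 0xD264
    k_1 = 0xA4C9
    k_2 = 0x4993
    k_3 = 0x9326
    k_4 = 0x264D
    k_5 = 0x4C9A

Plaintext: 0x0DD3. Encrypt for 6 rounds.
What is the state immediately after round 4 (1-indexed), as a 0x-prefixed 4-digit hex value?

0x268F

s_0 = plaintext = 0x0DD3
s_1 = Round(s_0, k_0) = 0xD3E8
s_2 = Round(s_1, k_1) = 0xE8F8
s_3 = Round(s_2, k_2) = 0xF826
s_4 = Round(s_3, k_3) = 0x268F
s_5 = Round(s_4, k_4) = 0x8F84
s_6 = Round(s_5, k_5) = 0x8432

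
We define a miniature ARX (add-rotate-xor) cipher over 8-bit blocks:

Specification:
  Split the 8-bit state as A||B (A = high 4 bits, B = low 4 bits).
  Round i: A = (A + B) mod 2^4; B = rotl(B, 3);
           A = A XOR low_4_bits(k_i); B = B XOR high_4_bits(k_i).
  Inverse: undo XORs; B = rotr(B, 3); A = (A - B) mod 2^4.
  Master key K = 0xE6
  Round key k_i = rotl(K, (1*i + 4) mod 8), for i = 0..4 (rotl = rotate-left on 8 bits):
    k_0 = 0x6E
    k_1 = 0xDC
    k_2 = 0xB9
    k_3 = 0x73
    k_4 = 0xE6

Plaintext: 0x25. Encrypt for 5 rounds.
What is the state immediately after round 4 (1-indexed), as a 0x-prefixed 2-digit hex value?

0x04

s_0 = plaintext = 0x25
s_1 = Round(s_0, k_0) = 0x9C
s_2 = Round(s_1, k_1) = 0x9B
s_3 = Round(s_2, k_2) = 0xD6
s_4 = Round(s_3, k_3) = 0x04
s_5 = Round(s_4, k_4) = 0x2C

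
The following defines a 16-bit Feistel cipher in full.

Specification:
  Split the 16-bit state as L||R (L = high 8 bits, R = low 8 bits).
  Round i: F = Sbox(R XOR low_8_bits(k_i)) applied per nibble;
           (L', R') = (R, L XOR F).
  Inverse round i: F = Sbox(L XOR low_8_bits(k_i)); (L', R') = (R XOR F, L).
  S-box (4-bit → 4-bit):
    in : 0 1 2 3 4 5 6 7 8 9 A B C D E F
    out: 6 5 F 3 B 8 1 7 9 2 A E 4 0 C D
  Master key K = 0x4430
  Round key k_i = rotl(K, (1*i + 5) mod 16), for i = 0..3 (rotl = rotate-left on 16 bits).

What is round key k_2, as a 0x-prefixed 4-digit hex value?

0x1822

K = 0x4430
k_0 = rotl(K, (1*0+5) mod 16) = rotl(K, 5) = 0x8608
k_1 = rotl(K, (1*1+5) mod 16) = rotl(K, 6) = 0x0C11
k_2 = rotl(K, (1*2+5) mod 16) = rotl(K, 7) = 0x1822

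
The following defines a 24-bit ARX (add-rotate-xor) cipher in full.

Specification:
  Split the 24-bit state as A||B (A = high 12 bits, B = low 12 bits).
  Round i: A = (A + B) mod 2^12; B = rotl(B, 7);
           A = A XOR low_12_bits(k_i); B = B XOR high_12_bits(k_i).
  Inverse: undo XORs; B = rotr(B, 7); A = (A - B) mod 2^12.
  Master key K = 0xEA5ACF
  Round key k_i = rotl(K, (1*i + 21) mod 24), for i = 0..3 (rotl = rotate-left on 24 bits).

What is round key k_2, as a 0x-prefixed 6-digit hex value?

0xF52D67

K = 0xEA5ACF
k_0 = rotl(K, (1*0+21) mod 24) = rotl(K, 21) = 0xFD4B59
k_1 = rotl(K, (1*1+21) mod 24) = rotl(K, 22) = 0xFA96B3
k_2 = rotl(K, (1*2+21) mod 24) = rotl(K, 23) = 0xF52D67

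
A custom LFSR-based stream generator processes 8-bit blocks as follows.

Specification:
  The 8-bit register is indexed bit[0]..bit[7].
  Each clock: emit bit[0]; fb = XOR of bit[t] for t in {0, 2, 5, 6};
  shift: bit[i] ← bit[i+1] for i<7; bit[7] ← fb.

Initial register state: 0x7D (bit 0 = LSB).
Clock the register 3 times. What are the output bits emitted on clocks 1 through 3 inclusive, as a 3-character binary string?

101

reg_0 = 0x7D
clock 1: out=1, reg = 0x3E
clock 2: out=0, reg = 0x1F
clock 3: out=1, reg = 0x0F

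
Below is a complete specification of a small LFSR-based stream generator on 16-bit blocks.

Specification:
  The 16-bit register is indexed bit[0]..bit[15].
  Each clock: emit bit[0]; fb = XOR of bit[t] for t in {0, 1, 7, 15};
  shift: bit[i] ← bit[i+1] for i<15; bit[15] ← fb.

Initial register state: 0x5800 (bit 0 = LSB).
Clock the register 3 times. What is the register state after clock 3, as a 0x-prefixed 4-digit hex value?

reg_0 = 0x5800
clock 1: out=0, reg = 0x2C00
clock 2: out=0, reg = 0x1600
clock 3: out=0, reg = 0x0B00

0x0B00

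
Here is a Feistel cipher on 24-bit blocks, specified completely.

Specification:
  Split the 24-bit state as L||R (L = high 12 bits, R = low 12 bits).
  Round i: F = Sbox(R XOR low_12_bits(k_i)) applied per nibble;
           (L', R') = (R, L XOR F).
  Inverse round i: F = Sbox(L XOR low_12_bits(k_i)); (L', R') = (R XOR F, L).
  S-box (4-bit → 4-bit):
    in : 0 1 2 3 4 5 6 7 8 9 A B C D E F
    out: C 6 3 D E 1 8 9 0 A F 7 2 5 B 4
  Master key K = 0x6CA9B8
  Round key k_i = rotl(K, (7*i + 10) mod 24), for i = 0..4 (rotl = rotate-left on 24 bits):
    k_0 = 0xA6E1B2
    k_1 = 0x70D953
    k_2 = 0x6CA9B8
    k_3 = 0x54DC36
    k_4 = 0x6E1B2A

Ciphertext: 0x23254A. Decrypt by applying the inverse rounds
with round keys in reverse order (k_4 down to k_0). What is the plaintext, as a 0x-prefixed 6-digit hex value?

0x6BA47A

s_0 = ciphertext = 0x23254A
s_1 = InvRound(s_0, k_4) = 0xF2A232
s_2 = InvRound(s_1, k_3) = 0xF50F2A
s_3 = InvRound(s_2, k_2) = 0x79AF50
s_4 = InvRound(s_3, k_1) = 0x47A79A
s_5 = InvRound(s_4, k_0) = 0x6BA47A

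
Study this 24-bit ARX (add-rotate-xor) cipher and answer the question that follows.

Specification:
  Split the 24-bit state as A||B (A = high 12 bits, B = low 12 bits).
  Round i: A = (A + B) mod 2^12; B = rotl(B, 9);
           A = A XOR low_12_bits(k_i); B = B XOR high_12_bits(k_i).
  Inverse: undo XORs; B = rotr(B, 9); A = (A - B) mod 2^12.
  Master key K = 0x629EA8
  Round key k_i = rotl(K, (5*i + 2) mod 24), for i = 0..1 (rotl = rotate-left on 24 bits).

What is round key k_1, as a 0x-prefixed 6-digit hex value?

0x4F5431

K = 0x629EA8
k_0 = rotl(K, (5*0+2) mod 24) = rotl(K, 2) = 0x8A7AA1
k_1 = rotl(K, (5*1+2) mod 24) = rotl(K, 7) = 0x4F5431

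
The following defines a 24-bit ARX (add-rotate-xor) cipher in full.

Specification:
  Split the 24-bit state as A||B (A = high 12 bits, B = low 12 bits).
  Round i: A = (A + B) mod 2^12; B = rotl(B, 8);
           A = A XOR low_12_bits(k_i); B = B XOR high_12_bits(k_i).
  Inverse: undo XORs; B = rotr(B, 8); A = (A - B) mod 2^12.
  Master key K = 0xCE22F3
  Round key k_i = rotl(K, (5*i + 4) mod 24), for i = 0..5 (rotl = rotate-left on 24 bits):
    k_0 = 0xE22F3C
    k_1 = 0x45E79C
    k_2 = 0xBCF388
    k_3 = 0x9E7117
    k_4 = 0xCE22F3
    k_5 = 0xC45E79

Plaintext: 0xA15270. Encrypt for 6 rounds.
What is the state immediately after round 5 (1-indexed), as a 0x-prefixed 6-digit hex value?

0xA16639

s_0 = plaintext = 0xA15270
s_1 = Round(s_0, k_0) = 0x3B9E05
s_2 = Round(s_1, k_1) = 0x6221BE
s_3 = Round(s_2, k_2) = 0x4685D4
s_4 = Round(s_3, k_3) = 0xB2BDBA
s_5 = Round(s_4, k_4) = 0xA16639
s_6 = Round(s_5, k_5) = 0xE36526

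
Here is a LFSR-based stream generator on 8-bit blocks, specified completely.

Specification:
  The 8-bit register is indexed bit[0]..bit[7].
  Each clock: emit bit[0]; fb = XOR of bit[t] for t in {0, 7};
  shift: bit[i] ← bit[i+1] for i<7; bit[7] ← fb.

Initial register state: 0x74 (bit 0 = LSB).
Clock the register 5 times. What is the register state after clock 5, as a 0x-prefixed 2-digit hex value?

reg_0 = 0x74
clock 1: out=0, reg = 0x3A
clock 2: out=0, reg = 0x1D
clock 3: out=1, reg = 0x8E
clock 4: out=0, reg = 0xC7
clock 5: out=1, reg = 0x63

0x63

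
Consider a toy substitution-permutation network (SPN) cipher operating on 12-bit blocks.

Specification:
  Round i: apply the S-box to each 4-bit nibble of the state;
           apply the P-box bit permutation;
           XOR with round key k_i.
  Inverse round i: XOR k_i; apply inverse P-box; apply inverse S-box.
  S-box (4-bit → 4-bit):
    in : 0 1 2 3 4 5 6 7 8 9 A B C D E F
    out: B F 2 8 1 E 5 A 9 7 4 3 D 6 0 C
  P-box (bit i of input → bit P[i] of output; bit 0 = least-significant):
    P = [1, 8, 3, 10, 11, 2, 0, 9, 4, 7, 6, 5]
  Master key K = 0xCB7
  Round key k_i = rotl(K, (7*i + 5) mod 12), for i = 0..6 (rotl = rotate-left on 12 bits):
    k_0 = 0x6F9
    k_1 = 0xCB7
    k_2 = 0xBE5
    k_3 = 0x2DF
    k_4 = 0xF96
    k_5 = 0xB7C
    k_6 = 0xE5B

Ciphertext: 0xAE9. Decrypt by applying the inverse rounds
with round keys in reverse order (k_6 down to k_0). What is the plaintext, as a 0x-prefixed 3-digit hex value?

s_0 = ciphertext = 0xAE9
s_1 = InvRound(s_0, k_6) = 0x0E8
s_2 = InvRound(s_1, k_5) = 0xB02
s_3 = InvRound(s_2, k_4) = 0xB23
s_4 = InvRound(s_3, k_3) = 0x1BD
s_5 = InvRound(s_4, k_2) = 0x68A
s_6 = InvRound(s_5, k_1) = 0x81A
s_7 = InvRound(s_6, k_0) = 0x5C8

0x5C8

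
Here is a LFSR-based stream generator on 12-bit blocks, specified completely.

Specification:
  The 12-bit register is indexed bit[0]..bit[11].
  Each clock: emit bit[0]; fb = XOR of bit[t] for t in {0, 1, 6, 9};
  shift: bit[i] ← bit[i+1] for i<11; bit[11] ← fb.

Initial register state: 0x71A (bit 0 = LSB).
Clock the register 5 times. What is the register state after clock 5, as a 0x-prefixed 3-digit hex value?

reg_0 = 0x71A
clock 1: out=0, reg = 0x38D
clock 2: out=1, reg = 0x1C6
clock 3: out=0, reg = 0x0E3
clock 4: out=1, reg = 0x871
clock 5: out=1, reg = 0x438

0x438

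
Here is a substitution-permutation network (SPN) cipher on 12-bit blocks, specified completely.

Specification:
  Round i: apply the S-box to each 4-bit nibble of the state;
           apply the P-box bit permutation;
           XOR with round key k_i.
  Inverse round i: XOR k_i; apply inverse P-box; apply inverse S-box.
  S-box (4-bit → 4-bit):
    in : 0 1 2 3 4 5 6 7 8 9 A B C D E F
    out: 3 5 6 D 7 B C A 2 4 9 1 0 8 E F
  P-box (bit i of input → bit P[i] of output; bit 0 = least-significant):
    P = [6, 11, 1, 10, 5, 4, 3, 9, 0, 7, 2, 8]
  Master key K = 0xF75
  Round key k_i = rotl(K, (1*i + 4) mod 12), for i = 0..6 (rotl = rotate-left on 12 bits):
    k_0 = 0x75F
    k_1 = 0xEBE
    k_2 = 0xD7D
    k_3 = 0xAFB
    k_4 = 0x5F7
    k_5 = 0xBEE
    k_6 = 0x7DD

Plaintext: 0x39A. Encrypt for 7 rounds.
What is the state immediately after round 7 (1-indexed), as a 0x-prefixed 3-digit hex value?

s_0 = plaintext = 0x39A
s_1 = Round(s_0, k_0) = 0x212
s_2 = Round(s_1, k_1) = 0x610
s_3 = Round(s_2, k_2) = 0x411
s_4 = Round(s_3, k_3) = 0xA14
s_5 = Round(s_4, k_4) = 0xC9C
s_6 = Round(s_5, k_5) = 0xBE6
s_7 = Round(s_6, k_6) = 0x1C6

0x1C6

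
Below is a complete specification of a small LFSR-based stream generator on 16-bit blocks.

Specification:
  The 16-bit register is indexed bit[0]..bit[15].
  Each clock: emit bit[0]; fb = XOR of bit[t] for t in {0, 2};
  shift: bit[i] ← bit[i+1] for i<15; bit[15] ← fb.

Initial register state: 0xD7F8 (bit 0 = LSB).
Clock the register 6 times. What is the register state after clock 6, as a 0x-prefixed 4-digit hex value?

0x1B5F

reg_0 = 0xD7F8
clock 1: out=0, reg = 0x6BFC
clock 2: out=0, reg = 0xB5FE
clock 3: out=0, reg = 0xDAFF
clock 4: out=1, reg = 0x6D7F
clock 5: out=1, reg = 0x36BF
clock 6: out=1, reg = 0x1B5F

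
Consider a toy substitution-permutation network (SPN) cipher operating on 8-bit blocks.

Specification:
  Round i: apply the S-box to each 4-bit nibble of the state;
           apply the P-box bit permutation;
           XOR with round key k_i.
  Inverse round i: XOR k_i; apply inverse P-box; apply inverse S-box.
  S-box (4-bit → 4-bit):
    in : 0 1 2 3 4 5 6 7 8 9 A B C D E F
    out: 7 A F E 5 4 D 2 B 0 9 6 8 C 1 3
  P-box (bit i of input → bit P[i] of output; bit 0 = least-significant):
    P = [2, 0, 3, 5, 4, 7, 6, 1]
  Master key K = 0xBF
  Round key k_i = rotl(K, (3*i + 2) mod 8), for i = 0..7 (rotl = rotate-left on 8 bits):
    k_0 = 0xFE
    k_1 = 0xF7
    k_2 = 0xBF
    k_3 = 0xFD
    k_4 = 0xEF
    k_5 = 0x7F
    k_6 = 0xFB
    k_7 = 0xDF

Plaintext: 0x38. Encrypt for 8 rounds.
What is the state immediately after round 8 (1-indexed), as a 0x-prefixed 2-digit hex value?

0xFC

s_0 = plaintext = 0x38
s_1 = Round(s_0, k_0) = 0x19
s_2 = Round(s_1, k_1) = 0x75
s_3 = Round(s_2, k_2) = 0x37
s_4 = Round(s_3, k_3) = 0x3E
s_5 = Round(s_4, k_4) = 0x29
s_6 = Round(s_5, k_5) = 0xAD
s_7 = Round(s_6, k_6) = 0xC1
s_8 = Round(s_7, k_7) = 0xFC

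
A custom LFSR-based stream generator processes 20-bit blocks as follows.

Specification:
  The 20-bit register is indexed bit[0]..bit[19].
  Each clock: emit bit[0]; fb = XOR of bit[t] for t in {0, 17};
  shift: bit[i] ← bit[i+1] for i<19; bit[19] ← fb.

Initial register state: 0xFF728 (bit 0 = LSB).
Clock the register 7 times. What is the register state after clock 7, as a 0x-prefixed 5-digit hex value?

reg_0 = 0xFF728
clock 1: out=0, reg = 0xFFB94
clock 2: out=0, reg = 0xFFDCA
clock 3: out=0, reg = 0xFFEE5
clock 4: out=1, reg = 0x7FF72
clock 5: out=0, reg = 0xBFFB9
clock 6: out=1, reg = 0x5FFDC
clock 7: out=0, reg = 0x2FFEE

0x2FFEE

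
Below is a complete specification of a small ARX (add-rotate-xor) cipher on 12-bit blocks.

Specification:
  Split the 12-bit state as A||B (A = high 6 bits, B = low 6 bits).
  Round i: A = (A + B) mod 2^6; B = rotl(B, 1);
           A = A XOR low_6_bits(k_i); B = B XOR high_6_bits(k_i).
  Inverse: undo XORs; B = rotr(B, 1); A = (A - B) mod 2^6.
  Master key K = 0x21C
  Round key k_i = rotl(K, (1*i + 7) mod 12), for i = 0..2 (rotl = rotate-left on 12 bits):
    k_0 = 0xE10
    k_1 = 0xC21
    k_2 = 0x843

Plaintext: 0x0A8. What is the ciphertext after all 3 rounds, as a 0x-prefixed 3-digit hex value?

0x9A6

s_0 = plaintext = 0x0A8
s_1 = Round(s_0, k_0) = 0xEA9
s_2 = Round(s_1, k_1) = 0x0A3
s_3 = Round(s_2, k_2) = 0x9A6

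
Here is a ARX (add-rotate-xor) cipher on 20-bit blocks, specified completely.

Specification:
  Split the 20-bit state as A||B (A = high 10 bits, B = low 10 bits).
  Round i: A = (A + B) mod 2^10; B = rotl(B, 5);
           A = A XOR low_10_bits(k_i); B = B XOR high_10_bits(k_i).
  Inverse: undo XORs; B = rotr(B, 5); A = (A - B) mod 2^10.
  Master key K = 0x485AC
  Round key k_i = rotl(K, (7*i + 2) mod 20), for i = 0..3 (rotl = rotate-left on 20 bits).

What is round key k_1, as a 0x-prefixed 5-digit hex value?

K = 0x485AC
k_0 = rotl(K, (7*0+2) mod 20) = rotl(K, 2) = 0x216B1
k_1 = rotl(K, (7*1+2) mod 20) = rotl(K, 9) = 0xB5890

0xB5890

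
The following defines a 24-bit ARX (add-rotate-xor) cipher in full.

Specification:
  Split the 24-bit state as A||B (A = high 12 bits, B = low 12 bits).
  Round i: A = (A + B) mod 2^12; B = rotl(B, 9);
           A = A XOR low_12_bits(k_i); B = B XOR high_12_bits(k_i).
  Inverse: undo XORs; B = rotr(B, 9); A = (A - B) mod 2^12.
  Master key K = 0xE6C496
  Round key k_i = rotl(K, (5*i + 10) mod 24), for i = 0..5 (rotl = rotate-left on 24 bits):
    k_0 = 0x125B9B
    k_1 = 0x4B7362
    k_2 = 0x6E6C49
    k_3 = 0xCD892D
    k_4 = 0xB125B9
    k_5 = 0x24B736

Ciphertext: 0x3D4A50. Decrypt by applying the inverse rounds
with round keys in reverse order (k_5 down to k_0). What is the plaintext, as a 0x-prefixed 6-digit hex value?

s_0 = ciphertext = 0x3D4A50
s_1 = InvRound(s_0, k_5) = 0x4060DC
s_2 = InvRound(s_1, k_4) = 0x34AE75
s_3 = InvRound(s_2, k_3) = 0x4FE569
s_4 = InvRound(s_3, k_2) = 0xC3EC79
s_5 = InvRound(s_4, k_1) = 0x8E8674
s_6 = InvRound(s_5, k_0) = 0x8E8A8B

0x8E8A8B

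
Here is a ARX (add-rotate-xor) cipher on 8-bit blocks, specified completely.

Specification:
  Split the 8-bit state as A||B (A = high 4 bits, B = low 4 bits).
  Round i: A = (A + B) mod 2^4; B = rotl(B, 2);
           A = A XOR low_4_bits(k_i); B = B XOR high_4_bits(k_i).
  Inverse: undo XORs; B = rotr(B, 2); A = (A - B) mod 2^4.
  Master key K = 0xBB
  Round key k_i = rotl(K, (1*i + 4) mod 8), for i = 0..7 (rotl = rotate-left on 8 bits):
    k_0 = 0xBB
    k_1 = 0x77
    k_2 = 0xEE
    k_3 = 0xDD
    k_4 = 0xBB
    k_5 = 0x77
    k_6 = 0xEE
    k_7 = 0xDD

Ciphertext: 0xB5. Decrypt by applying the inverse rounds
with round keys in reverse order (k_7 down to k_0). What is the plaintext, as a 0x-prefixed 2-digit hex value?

0x55

s_0 = ciphertext = 0xB5
s_1 = InvRound(s_0, k_7) = 0x42
s_2 = InvRound(s_1, k_6) = 0x73
s_3 = InvRound(s_2, k_5) = 0xF1
s_4 = InvRound(s_3, k_4) = 0xAA
s_5 = InvRound(s_4, k_3) = 0xAD
s_6 = InvRound(s_5, k_2) = 0x8C
s_7 = InvRound(s_6, k_1) = 0x1E
s_8 = InvRound(s_7, k_0) = 0x55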